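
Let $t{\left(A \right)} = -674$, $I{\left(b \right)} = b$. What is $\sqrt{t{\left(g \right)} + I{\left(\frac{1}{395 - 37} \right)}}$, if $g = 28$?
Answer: $\frac{i \sqrt{86382178}}{358} \approx 25.961 i$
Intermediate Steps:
$\sqrt{t{\left(g \right)} + I{\left(\frac{1}{395 - 37} \right)}} = \sqrt{-674 + \frac{1}{395 - 37}} = \sqrt{-674 + \frac{1}{358}} = \sqrt{- \frac{241291}{358}} = \frac{i \sqrt{86382178}}{358}$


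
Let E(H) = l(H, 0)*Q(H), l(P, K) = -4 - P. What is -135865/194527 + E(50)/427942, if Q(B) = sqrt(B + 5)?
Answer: -135865/194527 - 27*sqrt(55)/213971 ≈ -0.69937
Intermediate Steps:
Q(B) = sqrt(5 + B)
E(H) = sqrt(5 + H)*(-4 - H) (E(H) = (-4 - H)*sqrt(5 + H) = sqrt(5 + H)*(-4 - H))
-135865/194527 + E(50)/427942 = -135865/194527 + (sqrt(5 + 50)*(-4 - 1*50))/427942 = -135865*1/194527 + (sqrt(55)*(-4 - 50))*(1/427942) = -135865/194527 + (sqrt(55)*(-54))*(1/427942) = -135865/194527 - 54*sqrt(55)*(1/427942) = -135865/194527 - 27*sqrt(55)/213971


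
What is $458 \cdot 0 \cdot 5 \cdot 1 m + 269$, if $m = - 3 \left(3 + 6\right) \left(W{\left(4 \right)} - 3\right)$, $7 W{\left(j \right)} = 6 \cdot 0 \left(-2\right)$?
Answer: $269$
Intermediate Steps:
$W{\left(j \right)} = 0$ ($W{\left(j \right)} = \frac{6 \cdot 0 \left(-2\right)}{7} = \frac{0 \left(-2\right)}{7} = \frac{1}{7} \cdot 0 = 0$)
$m = 81$ ($m = - 3 \left(3 + 6\right) \left(0 - 3\right) = \left(-3\right) 9 \left(-3\right) = \left(-27\right) \left(-3\right) = 81$)
$458 \cdot 0 \cdot 5 \cdot 1 m + 269 = 458 \cdot 0 \cdot 5 \cdot 1 \cdot 81 + 269 = 458 \cdot 0 \cdot 1 \cdot 81 + 269 = 458 \cdot 0 \cdot 81 + 269 = 458 \cdot 0 + 269 = 0 + 269 = 269$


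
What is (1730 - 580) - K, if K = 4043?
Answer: -2893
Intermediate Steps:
(1730 - 580) - K = (1730 - 580) - 1*4043 = 1150 - 4043 = -2893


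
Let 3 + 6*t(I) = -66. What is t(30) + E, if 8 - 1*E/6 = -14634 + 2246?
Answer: 148729/2 ≈ 74365.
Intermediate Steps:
E = 74376 (E = 48 - 6*(-14634 + 2246) = 48 - 6*(-12388) = 48 + 74328 = 74376)
t(I) = -23/2 (t(I) = -½ + (⅙)*(-66) = -½ - 11 = -23/2)
t(30) + E = -23/2 + 74376 = 148729/2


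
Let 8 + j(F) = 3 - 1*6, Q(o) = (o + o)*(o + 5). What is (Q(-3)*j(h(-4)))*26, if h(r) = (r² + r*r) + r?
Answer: 3432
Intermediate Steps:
h(r) = r + 2*r² (h(r) = (r² + r²) + r = 2*r² + r = r + 2*r²)
Q(o) = 2*o*(5 + o) (Q(o) = (2*o)*(5 + o) = 2*o*(5 + o))
j(F) = -11 (j(F) = -8 + (3 - 1*6) = -8 + (3 - 6) = -8 - 3 = -11)
(Q(-3)*j(h(-4)))*26 = ((2*(-3)*(5 - 3))*(-11))*26 = ((2*(-3)*2)*(-11))*26 = -12*(-11)*26 = 132*26 = 3432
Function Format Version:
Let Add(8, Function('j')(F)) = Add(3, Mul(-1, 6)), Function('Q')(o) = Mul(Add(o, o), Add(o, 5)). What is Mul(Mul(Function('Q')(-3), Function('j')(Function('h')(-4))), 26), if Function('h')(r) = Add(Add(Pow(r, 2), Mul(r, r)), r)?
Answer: 3432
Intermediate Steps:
Function('h')(r) = Add(r, Mul(2, Pow(r, 2))) (Function('h')(r) = Add(Add(Pow(r, 2), Pow(r, 2)), r) = Add(Mul(2, Pow(r, 2)), r) = Add(r, Mul(2, Pow(r, 2))))
Function('Q')(o) = Mul(2, o, Add(5, o)) (Function('Q')(o) = Mul(Mul(2, o), Add(5, o)) = Mul(2, o, Add(5, o)))
Function('j')(F) = -11 (Function('j')(F) = Add(-8, Add(3, Mul(-1, 6))) = Add(-8, Add(3, -6)) = Add(-8, -3) = -11)
Mul(Mul(Function('Q')(-3), Function('j')(Function('h')(-4))), 26) = Mul(Mul(Mul(2, -3, Add(5, -3)), -11), 26) = Mul(Mul(Mul(2, -3, 2), -11), 26) = Mul(Mul(-12, -11), 26) = Mul(132, 26) = 3432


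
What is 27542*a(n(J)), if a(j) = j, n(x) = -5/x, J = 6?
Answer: -68855/3 ≈ -22952.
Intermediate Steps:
27542*a(n(J)) = 27542*(-5/6) = 27542*(-5*⅙) = 27542*(-⅚) = -68855/3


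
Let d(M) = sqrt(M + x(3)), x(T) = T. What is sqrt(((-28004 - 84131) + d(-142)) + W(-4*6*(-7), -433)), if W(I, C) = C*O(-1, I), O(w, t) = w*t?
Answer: sqrt(-39391 + I*sqrt(139)) ≈ 0.03 + 198.47*I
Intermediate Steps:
d(M) = sqrt(3 + M) (d(M) = sqrt(M + 3) = sqrt(3 + M))
O(w, t) = t*w
W(I, C) = -C*I (W(I, C) = C*(I*(-1)) = C*(-I) = -C*I)
sqrt(((-28004 - 84131) + d(-142)) + W(-4*6*(-7), -433)) = sqrt(((-28004 - 84131) + sqrt(3 - 142)) - 1*(-433)*-4*6*(-7)) = sqrt((-112135 + sqrt(-139)) - 1*(-433)*(-24*(-7))) = sqrt((-112135 + I*sqrt(139)) - 1*(-433)*168) = sqrt((-112135 + I*sqrt(139)) + 72744) = sqrt(-39391 + I*sqrt(139))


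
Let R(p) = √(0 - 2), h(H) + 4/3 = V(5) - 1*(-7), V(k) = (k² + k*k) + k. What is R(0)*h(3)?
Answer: 182*I*√2/3 ≈ 85.796*I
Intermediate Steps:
V(k) = k + 2*k² (V(k) = (k² + k²) + k = 2*k² + k = k + 2*k²)
h(H) = 182/3 (h(H) = -4/3 + (5*(1 + 2*5) - 1*(-7)) = -4/3 + (5*(1 + 10) + 7) = -4/3 + (5*11 + 7) = -4/3 + (55 + 7) = -4/3 + 62 = 182/3)
R(p) = I*√2 (R(p) = √(-2) = I*√2)
R(0)*h(3) = (I*√2)*(182/3) = 182*I*√2/3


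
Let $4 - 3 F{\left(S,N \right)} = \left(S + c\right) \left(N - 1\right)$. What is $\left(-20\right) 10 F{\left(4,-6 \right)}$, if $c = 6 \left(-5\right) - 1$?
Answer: $\frac{37000}{3} \approx 12333.0$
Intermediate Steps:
$c = -31$ ($c = -30 - 1 = -31$)
$F{\left(S,N \right)} = \frac{4}{3} - \frac{\left(-1 + N\right) \left(-31 + S\right)}{3}$ ($F{\left(S,N \right)} = \frac{4}{3} - \frac{\left(S - 31\right) \left(N - 1\right)}{3} = \frac{4}{3} - \frac{\left(-31 + S\right) \left(-1 + N\right)}{3} = \frac{4}{3} - \frac{\left(-1 + N\right) \left(-31 + S\right)}{3}$)
$\left(-20\right) 10 F{\left(4,-6 \right)} = \left(-20\right) 10 \left(-9 + \frac{1}{3} \cdot 4 + \frac{31}{3} \left(-6\right) - \left(-2\right) 4\right) = - 200 \left(-9 + \frac{4}{3} - 62 + 8\right) = \left(-200\right) \left(- \frac{185}{3}\right) = \frac{37000}{3}$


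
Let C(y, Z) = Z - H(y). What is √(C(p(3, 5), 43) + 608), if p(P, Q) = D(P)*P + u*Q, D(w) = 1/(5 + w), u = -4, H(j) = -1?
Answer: 2*√163 ≈ 25.534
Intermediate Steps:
p(P, Q) = -4*Q + P/(5 + P) (p(P, Q) = P/(5 + P) - 4*Q = -4*Q + P/(5 + P))
C(y, Z) = 1 + Z (C(y, Z) = Z - 1*(-1) = Z + 1 = 1 + Z)
√(C(p(3, 5), 43) + 608) = √((1 + 43) + 608) = √(44 + 608) = √652 = 2*√163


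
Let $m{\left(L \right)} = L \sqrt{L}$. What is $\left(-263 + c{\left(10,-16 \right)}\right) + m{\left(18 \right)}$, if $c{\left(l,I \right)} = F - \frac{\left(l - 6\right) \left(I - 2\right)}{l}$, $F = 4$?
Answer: $- \frac{1259}{5} + 54 \sqrt{2} \approx -175.43$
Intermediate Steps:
$m{\left(L \right)} = L^{\frac{3}{2}}$
$c{\left(l,I \right)} = 4 - \frac{\left(-6 + l\right) \left(-2 + I\right)}{l}$ ($c{\left(l,I \right)} = 4 - \frac{\left(l - 6\right) \left(I - 2\right)}{l} = 4 - \frac{\left(-6 + l\right) \left(-2 + I\right)}{l}$)
$\left(-263 + c{\left(10,-16 \right)}\right) + m{\left(18 \right)} = \left(-263 + \frac{-12 + 6 \left(-16\right) + 10 \left(6 - -16\right)}{10}\right) + 18^{\frac{3}{2}} = \left(-263 + \frac{-12 - 96 + 10 \left(6 + 16\right)}{10}\right) + 54 \sqrt{2} = \left(-263 + \frac{-12 - 96 + 10 \cdot 22}{10}\right) + 54 \sqrt{2} = \left(-263 + \frac{-12 - 96 + 220}{10}\right) + 54 \sqrt{2} = \left(-263 + \frac{1}{10} \cdot 112\right) + 54 \sqrt{2} = \left(-263 + \frac{56}{5}\right) + 54 \sqrt{2} = - \frac{1259}{5} + 54 \sqrt{2}$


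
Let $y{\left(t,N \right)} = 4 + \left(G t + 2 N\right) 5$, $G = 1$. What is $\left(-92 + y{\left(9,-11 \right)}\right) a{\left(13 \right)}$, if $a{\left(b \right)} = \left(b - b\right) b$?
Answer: $0$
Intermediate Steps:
$y{\left(t,N \right)} = 4 + 5 t + 10 N$ ($y{\left(t,N \right)} = 4 + \left(1 t + 2 N\right) 5 = 4 + \left(t + 2 N\right) 5 = 4 + \left(5 t + 10 N\right) = 4 + 5 t + 10 N$)
$a{\left(b \right)} = 0$ ($a{\left(b \right)} = 0 b = 0$)
$\left(-92 + y{\left(9,-11 \right)}\right) a{\left(13 \right)} = \left(-92 + \left(4 + 5 \cdot 9 + 10 \left(-11\right)\right)\right) 0 = \left(-92 + \left(4 + 45 - 110\right)\right) 0 = \left(-92 - 61\right) 0 = \left(-153\right) 0 = 0$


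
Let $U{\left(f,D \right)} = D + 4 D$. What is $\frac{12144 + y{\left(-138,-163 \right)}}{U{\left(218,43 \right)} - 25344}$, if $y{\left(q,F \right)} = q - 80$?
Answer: $- \frac{11926}{25129} \approx -0.47459$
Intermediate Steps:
$y{\left(q,F \right)} = -80 + q$ ($y{\left(q,F \right)} = q - 80 = -80 + q$)
$U{\left(f,D \right)} = 5 D$
$\frac{12144 + y{\left(-138,-163 \right)}}{U{\left(218,43 \right)} - 25344} = \frac{12144 - 218}{5 \cdot 43 - 25344} = \frac{12144 - 218}{215 - 25344} = \frac{11926}{-25129} = 11926 \left(- \frac{1}{25129}\right) = - \frac{11926}{25129}$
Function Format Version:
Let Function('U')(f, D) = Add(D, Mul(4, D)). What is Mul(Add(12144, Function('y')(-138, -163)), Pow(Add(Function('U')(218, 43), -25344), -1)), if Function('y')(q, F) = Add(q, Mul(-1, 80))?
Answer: Rational(-11926, 25129) ≈ -0.47459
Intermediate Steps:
Function('y')(q, F) = Add(-80, q) (Function('y')(q, F) = Add(q, -80) = Add(-80, q))
Function('U')(f, D) = Mul(5, D)
Mul(Add(12144, Function('y')(-138, -163)), Pow(Add(Function('U')(218, 43), -25344), -1)) = Mul(Add(12144, Add(-80, -138)), Pow(Add(Mul(5, 43), -25344), -1)) = Mul(Add(12144, -218), Pow(Add(215, -25344), -1)) = Mul(11926, Pow(-25129, -1)) = Mul(11926, Rational(-1, 25129)) = Rational(-11926, 25129)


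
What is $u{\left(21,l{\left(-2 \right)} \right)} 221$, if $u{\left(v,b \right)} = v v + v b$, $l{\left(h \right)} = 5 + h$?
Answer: $111384$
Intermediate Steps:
$u{\left(v,b \right)} = v^{2} + b v$
$u{\left(21,l{\left(-2 \right)} \right)} 221 = 21 \left(\left(5 - 2\right) + 21\right) 221 = 21 \left(3 + 21\right) 221 = 21 \cdot 24 \cdot 221 = 504 \cdot 221 = 111384$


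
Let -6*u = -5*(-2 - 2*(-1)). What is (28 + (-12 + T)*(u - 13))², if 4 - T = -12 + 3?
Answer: 225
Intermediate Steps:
T = 13 (T = 4 - (-12 + 3) = 4 - 1*(-9) = 4 + 9 = 13)
u = 0 (u = -(-5)*(-2 - 2*(-1))/6 = -(-5)*(-2 + 2)/6 = -(-5)*0/6 = -⅙*0 = 0)
(28 + (-12 + T)*(u - 13))² = (28 + (-12 + 13)*(0 - 13))² = (28 + 1*(-13))² = (28 - 13)² = 15² = 225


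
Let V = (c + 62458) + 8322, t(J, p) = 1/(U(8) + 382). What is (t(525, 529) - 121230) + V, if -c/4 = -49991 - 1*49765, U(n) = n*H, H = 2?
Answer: 138732453/398 ≈ 3.4857e+5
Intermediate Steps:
U(n) = 2*n (U(n) = n*2 = 2*n)
t(J, p) = 1/398 (t(J, p) = 1/(2*8 + 382) = 1/(16 + 382) = 1/398)
c = 399024 (c = -4*(-49991 - 1*49765) = -4*(-49991 - 49765) = -4*(-99756) = 399024)
V = 469804 (V = (399024 + 62458) + 8322 = 461482 + 8322 = 469804)
(t(525, 529) - 121230) + V = (1/398 - 121230) + 469804 = -48249539/398 + 469804 = 138732453/398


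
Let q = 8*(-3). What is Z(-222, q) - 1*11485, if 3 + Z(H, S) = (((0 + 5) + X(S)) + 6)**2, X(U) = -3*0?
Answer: -11367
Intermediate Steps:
q = -24
X(U) = 0
Z(H, S) = 118 (Z(H, S) = -3 + (((0 + 5) + 0) + 6)**2 = -3 + ((5 + 0) + 6)**2 = -3 + (5 + 6)**2 = -3 + 11**2 = -3 + 121 = 118)
Z(-222, q) - 1*11485 = 118 - 1*11485 = 118 - 11485 = -11367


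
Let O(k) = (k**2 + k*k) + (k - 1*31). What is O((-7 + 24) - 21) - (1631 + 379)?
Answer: -2013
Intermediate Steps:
O(k) = -31 + k + 2*k**2 (O(k) = (k**2 + k**2) + (k - 31) = 2*k**2 + (-31 + k) = -31 + k + 2*k**2)
O((-7 + 24) - 21) - (1631 + 379) = (-31 + ((-7 + 24) - 21) + 2*((-7 + 24) - 21)**2) - (1631 + 379) = (-31 + (17 - 21) + 2*(17 - 21)**2) - 1*2010 = (-31 - 4 + 2*(-4)**2) - 2010 = (-31 - 4 + 2*16) - 2010 = (-31 - 4 + 32) - 2010 = -3 - 2010 = -2013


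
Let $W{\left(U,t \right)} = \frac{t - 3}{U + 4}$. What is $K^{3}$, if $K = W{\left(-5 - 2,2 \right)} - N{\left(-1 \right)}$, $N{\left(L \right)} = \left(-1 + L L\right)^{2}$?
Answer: $\frac{1}{27} \approx 0.037037$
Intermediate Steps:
$W{\left(U,t \right)} = \frac{-3 + t}{4 + U}$
$N{\left(L \right)} = \left(-1 + L^{2}\right)^{2}$
$K = \frac{1}{3}$ ($K = \frac{-3 + 2}{4 - 7} - \left(-1 + \left(-1\right)^{2}\right)^{2} = \frac{1}{4 - 7} \left(-1\right) - \left(-1 + 1\right)^{2} = \frac{1}{-3} \left(-1\right) - 0^{2} = \left(- \frac{1}{3}\right) \left(-1\right) - 0 = \frac{1}{3} + 0 = \frac{1}{3} \approx 0.33333$)
$K^{3} = \left(\frac{1}{3}\right)^{3} = \frac{1}{27}$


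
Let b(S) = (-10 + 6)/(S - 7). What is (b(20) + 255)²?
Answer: 10962721/169 ≈ 64868.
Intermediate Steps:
b(S) = -4/(-7 + S)
(b(20) + 255)² = (-4/(-7 + 20) + 255)² = (-4/13 + 255)² = (3311/13)² = 10962721/169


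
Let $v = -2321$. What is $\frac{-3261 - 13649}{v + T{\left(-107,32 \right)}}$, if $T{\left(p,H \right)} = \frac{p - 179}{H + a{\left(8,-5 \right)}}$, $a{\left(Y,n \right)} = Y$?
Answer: $\frac{338200}{46563} \approx 7.2633$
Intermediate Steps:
$T{\left(p,H \right)} = \frac{-179 + p}{8 + H}$ ($T{\left(p,H \right)} = \frac{p - 179}{H + 8} = \frac{-179 + p}{8 + H}$)
$\frac{-3261 - 13649}{v + T{\left(-107,32 \right)}} = \frac{-3261 - 13649}{-2321 + \frac{-179 - 107}{8 + 32}} = - \frac{16910}{-2321 + \frac{1}{40} \left(-286\right)} = - \frac{16910}{-2321 - \frac{143}{20}} = - \frac{16910}{- \frac{46563}{20}} = \left(-16910\right) \left(- \frac{20}{46563}\right) = \frac{338200}{46563}$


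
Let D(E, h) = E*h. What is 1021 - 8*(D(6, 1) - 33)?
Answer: 1237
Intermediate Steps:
1021 - 8*(D(6, 1) - 33) = 1021 - 8*(6*1 - 33) = 1021 - 8*(6 - 33) = 1021 - 8*(-27) = 1021 - 1*(-216) = 1021 + 216 = 1237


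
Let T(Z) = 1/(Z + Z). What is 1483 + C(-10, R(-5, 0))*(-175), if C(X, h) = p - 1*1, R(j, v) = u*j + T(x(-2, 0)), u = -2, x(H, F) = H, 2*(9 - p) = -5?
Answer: -709/2 ≈ -354.50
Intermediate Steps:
p = 23/2 (p = 9 - ½*(-5) = 9 + 5/2 = 23/2 ≈ 11.500)
T(Z) = 1/(2*Z)
R(j, v) = -¼ - 2*j (R(j, v) = -2*j + (½)/(-2) = -2*j + (½)*(-½) = -2*j - ¼ = -¼ - 2*j)
C(X, h) = 21/2 (C(X, h) = 23/2 - 1*1 = 23/2 - 1 = 21/2)
1483 + C(-10, R(-5, 0))*(-175) = 1483 + (21/2)*(-175) = 1483 - 3675/2 = -709/2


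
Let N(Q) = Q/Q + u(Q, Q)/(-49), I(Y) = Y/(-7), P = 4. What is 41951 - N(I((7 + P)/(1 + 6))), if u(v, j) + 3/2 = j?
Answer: 201443731/4802 ≈ 41950.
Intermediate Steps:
u(v, j) = -3/2 + j
I(Y) = -Y/7 (I(Y) = Y*(-⅐) = -Y/7)
N(Q) = 101/98 - Q/49 (N(Q) = Q/Q + (-3/2 + Q)/(-49) = 1 + (-3/2 + Q)*(-1/49) = 1 + (3/98 - Q/49) = 101/98 - Q/49)
41951 - N(I((7 + P)/(1 + 6))) = 41951 - (101/98 - (-1)*(7 + 4)/(1 + 6)/343) = 41951 - (101/98 - (-1)*11/7/343) = 41951 - (101/98 - (-1)*11*(⅐)/343) = 41951 - (101/98 - (-1)*11/(343*7)) = 41951 - (101/98 - 1/49*(-11/49)) = 41951 - (101/98 + 11/2401) = 41951 - 1*4971/4802 = 41951 - 4971/4802 = 201443731/4802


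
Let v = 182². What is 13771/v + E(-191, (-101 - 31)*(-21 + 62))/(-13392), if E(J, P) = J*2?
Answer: 24634325/55449576 ≈ 0.44427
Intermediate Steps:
E(J, P) = 2*J
v = 33124
13771/v + E(-191, (-101 - 31)*(-21 + 62))/(-13392) = 13771/33124 + (2*(-191))/(-13392) = 13771*(1/33124) - 382*(-1/13392) = 13771/33124 + 191/6696 = 24634325/55449576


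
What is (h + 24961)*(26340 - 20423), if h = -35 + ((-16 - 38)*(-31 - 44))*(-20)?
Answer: -331789858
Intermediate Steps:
h = -81035 (h = -35 - 54*(-75)*(-20) = -35 + 4050*(-20) = -35 - 81000 = -81035)
(h + 24961)*(26340 - 20423) = (-81035 + 24961)*(26340 - 20423) = -56074*5917 = -331789858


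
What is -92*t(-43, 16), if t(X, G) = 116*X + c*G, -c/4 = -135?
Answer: -335984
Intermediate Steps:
c = 540 (c = -4*(-135) = 540)
t(X, G) = 116*X + 540*G
-92*t(-43, 16) = -92*(116*(-43) + 540*16) = -92*(-4988 + 8640) = -92*3652 = -335984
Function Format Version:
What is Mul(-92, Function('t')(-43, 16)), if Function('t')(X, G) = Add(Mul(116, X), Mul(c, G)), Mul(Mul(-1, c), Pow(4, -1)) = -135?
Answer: -335984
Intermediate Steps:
c = 540 (c = Mul(-4, -135) = 540)
Function('t')(X, G) = Add(Mul(116, X), Mul(540, G))
Mul(-92, Function('t')(-43, 16)) = Mul(-92, Add(Mul(116, -43), Mul(540, 16))) = Mul(-92, Add(-4988, 8640)) = Mul(-92, 3652) = -335984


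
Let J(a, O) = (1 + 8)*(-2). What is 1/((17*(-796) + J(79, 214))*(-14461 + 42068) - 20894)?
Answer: -1/374095744 ≈ -2.6731e-9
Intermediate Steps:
J(a, O) = -18 (J(a, O) = 9*(-2) = -18)
1/((17*(-796) + J(79, 214))*(-14461 + 42068) - 20894) = 1/((17*(-796) - 18)*(-14461 + 42068) - 20894) = 1/((-13532 - 18)*27607 - 20894) = 1/(-13550*27607 - 20894) = 1/(-374074850 - 20894) = 1/(-374095744) = -1/374095744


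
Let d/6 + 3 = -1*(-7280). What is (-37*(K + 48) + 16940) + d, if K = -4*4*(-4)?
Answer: 56458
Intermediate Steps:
K = 64 (K = -16*(-4) = 64)
d = 43662 (d = -18 + 6*(-1*(-7280)) = -18 + 6*7280 = -18 + 43680 = 43662)
(-37*(K + 48) + 16940) + d = (-37*(64 + 48) + 16940) + 43662 = (-37*112 + 16940) + 43662 = (-4144 + 16940) + 43662 = 12796 + 43662 = 56458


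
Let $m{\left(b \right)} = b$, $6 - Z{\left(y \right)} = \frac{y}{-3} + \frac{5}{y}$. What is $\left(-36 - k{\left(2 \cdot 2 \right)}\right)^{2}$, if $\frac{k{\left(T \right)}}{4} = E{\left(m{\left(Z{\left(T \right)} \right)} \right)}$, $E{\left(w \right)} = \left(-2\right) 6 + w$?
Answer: $\frac{1369}{9} \approx 152.11$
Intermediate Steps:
$Z{\left(y \right)} = 6 - \frac{5}{y} + \frac{y}{3}$ ($Z{\left(y \right)} = 6 - \left(\frac{y}{-3} + \frac{5}{y}\right) = 6 - \left(y \left(- \frac{1}{3}\right) + \frac{5}{y}\right) = 6 - \left(- \frac{y}{3} + \frac{5}{y}\right) = 6 - \left(\frac{5}{y} - \frac{y}{3}\right) = 6 + \left(- \frac{5}{y} + \frac{y}{3}\right) = 6 - \frac{5}{y} + \frac{y}{3}$)
$E{\left(w \right)} = -12 + w$
$k{\left(T \right)} = -24 - \frac{20}{T} + \frac{4 T}{3}$ ($k{\left(T \right)} = 4 \left(-12 + \left(6 - \frac{5}{T} + \frac{T}{3}\right)\right) = 4 \left(-6 - \frac{5}{T} + \frac{T}{3}\right) = -24 - \frac{20}{T} + \frac{4 T}{3}$)
$\left(-36 - k{\left(2 \cdot 2 \right)}\right)^{2} = \left(-36 - \left(-24 - \frac{20}{2 \cdot 2} + \frac{4 \cdot 2 \cdot 2}{3}\right)\right)^{2} = \left(-36 - \left(-24 - \frac{20}{4} + \frac{4}{3} \cdot 4\right)\right)^{2} = \left(-36 - \left(-24 - 5 + \frac{16}{3}\right)\right)^{2} = \left(-36 - - \frac{71}{3}\right)^{2} = \left(-36 + \frac{71}{3}\right)^{2} = \left(- \frac{37}{3}\right)^{2} = \frac{1369}{9}$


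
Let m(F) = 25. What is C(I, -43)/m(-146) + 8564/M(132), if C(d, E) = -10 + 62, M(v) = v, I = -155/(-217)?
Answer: 55241/825 ≈ 66.959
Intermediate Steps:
I = 5/7 (I = -155*(-1/217) = 5/7 ≈ 0.71429)
C(d, E) = 52
C(I, -43)/m(-146) + 8564/M(132) = 52/25 + 8564/132 = 52*(1/25) + 8564*(1/132) = 52/25 + 2141/33 = 55241/825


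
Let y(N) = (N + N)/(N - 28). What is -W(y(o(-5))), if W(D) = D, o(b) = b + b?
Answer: -10/19 ≈ -0.52632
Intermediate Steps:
o(b) = 2*b
y(N) = 2*N/(-28 + N) (y(N) = (2*N)/(-28 + N) = 2*N/(-28 + N))
-W(y(o(-5))) = -2*2*(-5)/(-28 + 2*(-5)) = -2*(-10)/(-28 - 10) = -2*(-10)/(-38) = -2*(-10)*(-1)/38 = -1*10/19 = -10/19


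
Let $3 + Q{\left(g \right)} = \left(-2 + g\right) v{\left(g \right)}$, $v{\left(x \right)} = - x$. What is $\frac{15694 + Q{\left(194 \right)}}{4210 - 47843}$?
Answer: $\frac{21557}{43633} \approx 0.49405$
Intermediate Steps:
$Q{\left(g \right)} = -3 - g \left(-2 + g\right)$ ($Q{\left(g \right)} = -3 + \left(-2 + g\right) \left(- g\right) = -3 - g \left(-2 + g\right)$)
$\frac{15694 + Q{\left(194 \right)}}{4210 - 47843} = \frac{15694 - 37251}{4210 - 47843} = \frac{15694 - 37251}{-43633} = \left(15694 - 37251\right) \left(- \frac{1}{43633}\right) = \left(-21557\right) \left(- \frac{1}{43633}\right) = \frac{21557}{43633}$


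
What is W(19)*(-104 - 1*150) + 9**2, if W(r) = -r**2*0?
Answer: 81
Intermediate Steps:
W(r) = 0
W(19)*(-104 - 1*150) + 9**2 = 0*(-104 - 1*150) + 9**2 = 0*(-104 - 150) + 81 = 0*(-254) + 81 = 0 + 81 = 81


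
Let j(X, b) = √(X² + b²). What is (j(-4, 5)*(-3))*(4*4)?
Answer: -48*√41 ≈ -307.35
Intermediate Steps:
(j(-4, 5)*(-3))*(4*4) = (√((-4)² + 5²)*(-3))*(4*4) = (√(16 + 25)*(-3))*16 = (√41*(-3))*16 = -3*√41*16 = -48*√41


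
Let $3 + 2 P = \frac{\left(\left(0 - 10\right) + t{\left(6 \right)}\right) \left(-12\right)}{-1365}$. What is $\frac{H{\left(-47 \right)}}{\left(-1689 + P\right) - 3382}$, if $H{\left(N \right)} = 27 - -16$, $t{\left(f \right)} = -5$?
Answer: $- \frac{7826}{923207} \approx -0.008477$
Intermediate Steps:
$H{\left(N \right)} = 43$ ($H{\left(N \right)} = 27 + 16 = 43$)
$P = - \frac{285}{182}$ ($P = - \frac{3}{2} + \frac{\left(\left(0 - 10\right) - 5\right) \left(-12\right) \frac{1}{-1365}}{2} = - \frac{3}{2} + \frac{\left(-10 - 5\right) \left(-12\right) \left(- \frac{1}{1365}\right)}{2} = - \frac{3}{2} + \frac{\left(-15\right) \left(-12\right) \left(- \frac{1}{1365}\right)}{2} = - \frac{3}{2} + \frac{180 \left(- \frac{1}{1365}\right)}{2} = - \frac{3}{2} + \frac{1}{2} \left(- \frac{12}{91}\right) = - \frac{3}{2} - \frac{6}{91} = - \frac{285}{182} \approx -1.5659$)
$\frac{H{\left(-47 \right)}}{\left(-1689 + P\right) - 3382} = \frac{43}{\left(-1689 - \frac{285}{182}\right) - 3382} = \frac{43}{- \frac{307683}{182} - 3382} = \frac{43}{- \frac{923207}{182}} = 43 \left(- \frac{182}{923207}\right) = - \frac{7826}{923207}$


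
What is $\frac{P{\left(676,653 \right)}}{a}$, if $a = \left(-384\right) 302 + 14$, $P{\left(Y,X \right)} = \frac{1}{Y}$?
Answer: $- \frac{1}{78384904} \approx -1.2758 \cdot 10^{-8}$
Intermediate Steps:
$a = -115954$ ($a = -115968 + 14 = -115954$)
$\frac{P{\left(676,653 \right)}}{a} = \frac{1}{676 \left(-115954\right)} = \frac{1}{676} \left(- \frac{1}{115954}\right) = - \frac{1}{78384904}$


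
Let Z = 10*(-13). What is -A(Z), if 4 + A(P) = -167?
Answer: 171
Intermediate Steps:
Z = -130
A(P) = -171 (A(P) = -4 - 167 = -171)
-A(Z) = -1*(-171) = 171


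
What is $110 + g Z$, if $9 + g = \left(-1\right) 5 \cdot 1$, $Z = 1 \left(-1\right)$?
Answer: $124$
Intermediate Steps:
$Z = -1$
$g = -14$ ($g = -9 + \left(-1\right) 5 \cdot 1 = -9 - 5 = -14$)
$110 + g Z = 110 - -14 = 110 + 14 = 124$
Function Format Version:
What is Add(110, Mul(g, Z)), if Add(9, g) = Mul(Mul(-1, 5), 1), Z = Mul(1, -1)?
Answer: 124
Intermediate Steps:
Z = -1
g = -14 (g = Add(-9, Mul(Mul(-1, 5), 1)) = Add(-9, Mul(-5, 1)) = Add(-9, -5) = -14)
Add(110, Mul(g, Z)) = Add(110, Mul(-14, -1)) = Add(110, 14) = 124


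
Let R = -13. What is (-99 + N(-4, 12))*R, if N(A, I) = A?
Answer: 1339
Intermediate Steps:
(-99 + N(-4, 12))*R = (-99 - 4)*(-13) = -103*(-13) = 1339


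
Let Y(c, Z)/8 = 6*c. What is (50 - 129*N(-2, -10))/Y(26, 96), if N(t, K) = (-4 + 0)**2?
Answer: -1007/624 ≈ -1.6138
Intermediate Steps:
N(t, K) = 16 (N(t, K) = (-4)**2 = 16)
Y(c, Z) = 48*c (Y(c, Z) = 8*(6*c) = 48*c)
(50 - 129*N(-2, -10))/Y(26, 96) = (50 - 129*16)/((48*26)) = (50 - 2064)/1248 = -2014*1/1248 = -1007/624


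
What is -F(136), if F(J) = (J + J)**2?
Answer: -73984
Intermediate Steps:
F(J) = 4*J**2 (F(J) = (2*J)**2 = 4*J**2)
-F(136) = -4*136**2 = -4*18496 = -1*73984 = -73984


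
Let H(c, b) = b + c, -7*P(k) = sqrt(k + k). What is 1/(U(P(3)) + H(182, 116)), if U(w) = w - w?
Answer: 1/298 ≈ 0.0033557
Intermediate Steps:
P(k) = -sqrt(2)*sqrt(k)/7 (P(k) = -sqrt(k + k)/7 = -sqrt(2)*sqrt(k)/7)
U(w) = 0
1/(U(P(3)) + H(182, 116)) = 1/(0 + (116 + 182)) = 1/(0 + 298) = 1/298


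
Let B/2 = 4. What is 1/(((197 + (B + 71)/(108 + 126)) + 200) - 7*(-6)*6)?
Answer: 234/151945 ≈ 0.0015400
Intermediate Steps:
B = 8 (B = 2*4 = 8)
1/(((197 + (B + 71)/(108 + 126)) + 200) - 7*(-6)*6) = 1/(((197 + (8 + 71)/(108 + 126)) + 200) - 7*(-6)*6) = 1/(((197 + 79/234) + 200) + 42*6) = 1/(((197 + 79*(1/234)) + 200) + 252) = 1/(((197 + 79/234) + 200) + 252) = 1/((46177/234 + 200) + 252) = 1/(92977/234 + 252) = 1/(151945/234) = 234/151945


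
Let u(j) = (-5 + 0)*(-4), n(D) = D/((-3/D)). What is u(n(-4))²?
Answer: 400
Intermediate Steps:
n(D) = -D²/3 (n(D) = D*(-D/3) = -D²/3)
u(j) = 20 (u(j) = -5*(-4) = 20)
u(n(-4))² = 20² = 400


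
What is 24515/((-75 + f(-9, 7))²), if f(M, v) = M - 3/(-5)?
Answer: 612875/173889 ≈ 3.5245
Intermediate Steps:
f(M, v) = ⅗ + M (f(M, v) = M - 3*(-⅕) = M + ⅗ = ⅗ + M)
24515/((-75 + f(-9, 7))²) = 24515/((-75 + (⅗ - 9))²) = 24515/((-75 - 42/5)²) = 24515/((-417/5)²) = 24515/(173889/25) = 24515*(25/173889) = 612875/173889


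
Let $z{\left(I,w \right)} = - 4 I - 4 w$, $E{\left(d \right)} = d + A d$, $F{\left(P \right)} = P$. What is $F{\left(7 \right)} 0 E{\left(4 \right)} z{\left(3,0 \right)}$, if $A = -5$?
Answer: $0$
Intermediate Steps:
$E{\left(d \right)} = - 4 d$ ($E{\left(d \right)} = d - 5 d = - 4 d$)
$F{\left(7 \right)} 0 E{\left(4 \right)} z{\left(3,0 \right)} = 7 \cdot 0 \left(\left(-4\right) 4\right) \left(\left(-4\right) 3 - 0\right) = 7 \cdot 0 \left(-16\right) \left(-12 + 0\right) = 7 \cdot 0 \left(-12\right) = 7 \cdot 0 = 0$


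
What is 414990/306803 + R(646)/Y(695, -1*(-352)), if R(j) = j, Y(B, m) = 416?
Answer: 185415289/63815024 ≈ 2.9055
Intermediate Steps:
414990/306803 + R(646)/Y(695, -1*(-352)) = 414990/306803 + 646/416 = 414990*(1/306803) + 646*(1/416) = 414990/306803 + 323/208 = 185415289/63815024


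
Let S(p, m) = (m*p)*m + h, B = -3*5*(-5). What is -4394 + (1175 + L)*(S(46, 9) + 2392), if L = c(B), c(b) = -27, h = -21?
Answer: 6994962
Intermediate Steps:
B = 75 (B = -15*(-5) = 75)
S(p, m) = -21 + p*m² (S(p, m) = (m*p)*m - 21 = p*m² - 21 = -21 + p*m²)
L = -27
-4394 + (1175 + L)*(S(46, 9) + 2392) = -4394 + (1175 - 27)*((-21 + 46*9²) + 2392) = -4394 + 1148*((-21 + 46*81) + 2392) = -4394 + 1148*((-21 + 3726) + 2392) = -4394 + 1148*(3705 + 2392) = -4394 + 1148*6097 = -4394 + 6999356 = 6994962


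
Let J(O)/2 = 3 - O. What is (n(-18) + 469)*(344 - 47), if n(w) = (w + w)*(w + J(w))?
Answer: -117315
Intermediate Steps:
J(O) = 6 - 2*O (J(O) = 2*(3 - O) = 6 - 2*O)
n(w) = 2*w*(6 - w) (n(w) = (w + w)*(w + (6 - 2*w)) = (2*w)*(6 - w) = 2*w*(6 - w))
(n(-18) + 469)*(344 - 47) = (2*(-18)*(6 - 1*(-18)) + 469)*(344 - 47) = (2*(-18)*(6 + 18) + 469)*297 = (2*(-18)*24 + 469)*297 = (-864 + 469)*297 = -395*297 = -117315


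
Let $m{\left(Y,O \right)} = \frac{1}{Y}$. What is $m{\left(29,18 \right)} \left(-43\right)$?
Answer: $- \frac{43}{29} \approx -1.4828$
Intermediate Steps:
$m{\left(29,18 \right)} \left(-43\right) = \frac{1}{29} \left(-43\right) = - \frac{43}{29}$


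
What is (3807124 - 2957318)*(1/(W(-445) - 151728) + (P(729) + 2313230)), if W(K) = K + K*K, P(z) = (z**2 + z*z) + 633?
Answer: 65787948930286123/22926 ≈ 2.8696e+12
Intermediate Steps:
P(z) = 633 + 2*z**2 (P(z) = (z**2 + z**2) + 633 = 2*z**2 + 633 = 633 + 2*z**2)
W(K) = K + K**2
(3807124 - 2957318)*(1/(W(-445) - 151728) + (P(729) + 2313230)) = (3807124 - 2957318)*(1/(-445*(1 - 445) - 151728) + ((633 + 2*729**2) + 2313230)) = 849806*(1/(-445*(-444) - 151728) + ((633 + 2*531441) + 2313230)) = 849806*(1/(197580 - 151728) + ((633 + 1062882) + 2313230)) = 849806*(1/45852 + (1063515 + 2313230)) = 849806*(1/45852 + 3376745) = 849806*(154830511741/45852) = 65787948930286123/22926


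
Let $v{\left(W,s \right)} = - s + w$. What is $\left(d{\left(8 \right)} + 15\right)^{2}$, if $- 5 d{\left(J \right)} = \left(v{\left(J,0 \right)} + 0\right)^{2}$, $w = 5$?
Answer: $100$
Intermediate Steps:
$v{\left(W,s \right)} = 5 - s$ ($v{\left(W,s \right)} = - s + 5 = 5 - s$)
$d{\left(J \right)} = -5$ ($d{\left(J \right)} = - \frac{\left(\left(5 - 0\right) + 0\right)^{2}}{5} = - \frac{\left(\left(5 + 0\right) + 0\right)^{2}}{5} = - \frac{\left(5 + 0\right)^{2}}{5} = - \frac{5^{2}}{5} = \left(- \frac{1}{5}\right) 25 = -5$)
$\left(d{\left(8 \right)} + 15\right)^{2} = \left(-5 + 15\right)^{2} = 10^{2} = 100$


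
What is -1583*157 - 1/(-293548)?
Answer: -72955777987/293548 ≈ -2.4853e+5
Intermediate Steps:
-1583*157 - 1/(-293548) = -248531 - 1*(-1/293548) = -248531 + 1/293548 = -72955777987/293548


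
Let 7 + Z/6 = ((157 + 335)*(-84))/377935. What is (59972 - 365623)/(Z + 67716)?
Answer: -115516210685/25576125222 ≈ -4.5166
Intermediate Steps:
Z = -16121238/377935 (Z = -42 + 6*(((157 + 335)*(-84))/377935) = -42 + 6*((492*(-84))*(1/377935)) = -42 + 6*(-41328*1/377935) = -42 + 6*(-41328/377935) = -42 - 247968/377935 = -16121238/377935 ≈ -42.656)
(59972 - 365623)/(Z + 67716) = (59972 - 365623)/(-16121238/377935 + 67716) = -305651/25576125222/377935 = -305651*377935/25576125222 = -115516210685/25576125222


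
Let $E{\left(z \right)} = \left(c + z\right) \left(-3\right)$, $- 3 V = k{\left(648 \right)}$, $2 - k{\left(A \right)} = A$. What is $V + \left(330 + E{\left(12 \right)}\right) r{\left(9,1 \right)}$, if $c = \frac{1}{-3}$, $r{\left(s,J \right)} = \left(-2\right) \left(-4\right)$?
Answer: $\frac{7726}{3} \approx 2575.3$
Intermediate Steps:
$k{\left(A \right)} = 2 - A$
$r{\left(s,J \right)} = 8$
$c = - \frac{1}{3} \approx -0.33333$
$V = \frac{646}{3}$ ($V = - \frac{2 - 648}{3} = \left(- \frac{1}{3}\right) \left(-646\right) = \frac{646}{3} \approx 215.33$)
$E{\left(z \right)} = 1 - 3 z$ ($E{\left(z \right)} = \left(- \frac{1}{3} + z\right) \left(-3\right) = 1 - 3 z$)
$V + \left(330 + E{\left(12 \right)}\right) r{\left(9,1 \right)} = \frac{646}{3} + \left(330 + \left(1 - 36\right)\right) 8 = \frac{646}{3} + \left(330 - 35\right) 8 = \frac{646}{3} + 295 \cdot 8 = \frac{646}{3} + 2360 = \frac{7726}{3}$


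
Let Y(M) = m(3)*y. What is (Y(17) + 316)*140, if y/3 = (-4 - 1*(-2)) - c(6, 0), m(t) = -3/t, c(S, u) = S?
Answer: 47600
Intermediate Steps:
y = -24 (y = 3*((-4 - 1*(-2)) - 1*6) = 3*((-4 + 2) - 6) = 3*(-2 - 6) = 3*(-8) = -24)
Y(M) = 24 (Y(M) = -3/3*(-24) = -3*1/3*(-24) = -1*(-24) = 24)
(Y(17) + 316)*140 = (24 + 316)*140 = 340*140 = 47600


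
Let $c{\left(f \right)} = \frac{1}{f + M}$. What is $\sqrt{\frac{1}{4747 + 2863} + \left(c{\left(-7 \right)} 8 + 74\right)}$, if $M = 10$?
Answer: $\frac{\sqrt{39959417490}}{22830} \approx 8.756$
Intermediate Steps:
$c{\left(f \right)} = \frac{1}{10 + f}$ ($c{\left(f \right)} = \frac{1}{f + 10} = \frac{1}{10 + f}$)
$\sqrt{\frac{1}{4747 + 2863} + \left(c{\left(-7 \right)} 8 + 74\right)} = \sqrt{\frac{1}{4747 + 2863} + \left(\frac{1}{10 - 7} \cdot 8 + 74\right)} = \sqrt{\frac{1}{7610} + \left(\frac{1}{3} \cdot 8 + 74\right)} = \sqrt{\frac{1}{7610} + \left(\frac{8}{3} + 74\right)} = \sqrt{\frac{1}{7610} + \frac{230}{3}} = \sqrt{\frac{1750303}{22830}} = \frac{\sqrt{39959417490}}{22830}$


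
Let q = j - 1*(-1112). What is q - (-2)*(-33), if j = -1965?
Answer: -919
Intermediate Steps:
q = -853 (q = -1965 - 1*(-1112) = -1965 + 1112 = -853)
q - (-2)*(-33) = -853 - (-2)*(-33) = -853 - 1*66 = -853 - 66 = -919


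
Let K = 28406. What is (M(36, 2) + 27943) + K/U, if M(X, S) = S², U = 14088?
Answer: 196872871/7044 ≈ 27949.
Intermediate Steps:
(M(36, 2) + 27943) + K/U = (2² + 27943) + 28406/14088 = (4 + 27943) + 28406*(1/14088) = 27947 + 14203/7044 = 196872871/7044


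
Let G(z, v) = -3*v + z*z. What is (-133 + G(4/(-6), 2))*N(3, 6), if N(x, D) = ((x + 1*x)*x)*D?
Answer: -14964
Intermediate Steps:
G(z, v) = z² - 3*v (G(z, v) = -3*v + z² = z² - 3*v)
N(x, D) = 2*D*x² (N(x, D) = ((x + x)*x)*D = ((2*x)*x)*D = (2*x²)*D = 2*D*x²)
(-133 + G(4/(-6), 2))*N(3, 6) = (-133 + ((4/(-6))² - 3*2))*(2*6*3²) = (-133 + ((4*(-⅙))² - 6))*(2*6*9) = (-133 + ((-⅔)² - 6))*108 = (-133 + (4/9 - 6))*108 = (-133 - 50/9)*108 = -1247/9*108 = -14964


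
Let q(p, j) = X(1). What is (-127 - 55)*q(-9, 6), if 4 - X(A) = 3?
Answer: -182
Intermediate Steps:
X(A) = 1 (X(A) = 4 - 1*3 = 4 - 3 = 1)
q(p, j) = 1
(-127 - 55)*q(-9, 6) = (-127 - 55)*1 = -182*1 = -182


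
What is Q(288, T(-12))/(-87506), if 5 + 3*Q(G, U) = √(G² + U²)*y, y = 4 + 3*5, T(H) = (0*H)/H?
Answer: -5467/262518 ≈ -0.020825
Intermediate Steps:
T(H) = 0 (T(H) = 0/H = 0)
y = 19 (y = 4 + 15 = 19)
Q(G, U) = -5/3 + 19*√(G² + U²)/3 (Q(G, U) = -5/3 + (√(G² + U²)*19)/3 = -5/3 + (19*√(G² + U²))/3 = -5/3 + 19*√(G² + U²)/3)
Q(288, T(-12))/(-87506) = (-5/3 + 19*√(288² + 0²)/3)/(-87506) = (-5/3 + 19*√(82944 + 0)/3)*(-1/87506) = (-5/3 + 19*√82944/3)*(-1/87506) = (-5/3 + (19/3)*288)*(-1/87506) = (-5/3 + 1824)*(-1/87506) = (5467/3)*(-1/87506) = -5467/262518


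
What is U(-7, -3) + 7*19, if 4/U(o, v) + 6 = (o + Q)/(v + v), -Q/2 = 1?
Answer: 1189/9 ≈ 132.11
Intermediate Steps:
Q = -2 (Q = -2*1 = -2)
U(o, v) = 4/(-6 + (-2 + o)/(2*v)) (U(o, v) = 4/(-6 + (o - 2)/(v + v)) = 4/(-6 + (-2 + o)/((2*v))) = 4/(-6 + (-2 + o)*(1/(2*v))) = 4/(-6 + (-2 + o)/(2*v)))
U(-7, -3) + 7*19 = -8*(-3)/(2 - 1*(-7) + 12*(-3)) + 7*19 = -8*(-3)/(2 + 7 - 36) + 133 = -8*(-3)/(-27) + 133 = -8*(-3)*(-1/27) + 133 = -8/9 + 133 = 1189/9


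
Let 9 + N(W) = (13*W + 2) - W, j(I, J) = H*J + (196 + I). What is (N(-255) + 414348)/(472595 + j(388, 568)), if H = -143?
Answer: 411281/391955 ≈ 1.0493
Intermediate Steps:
j(I, J) = 196 + I - 143*J (j(I, J) = -143*J + (196 + I) = 196 + I - 143*J)
N(W) = -7 + 12*W (N(W) = -9 + ((13*W + 2) - W) = -9 + ((2 + 13*W) - W) = -9 + (2 + 12*W) = -7 + 12*W)
(N(-255) + 414348)/(472595 + j(388, 568)) = ((-7 + 12*(-255)) + 414348)/(472595 + (196 + 388 - 143*568)) = ((-7 - 3060) + 414348)/(472595 + (196 + 388 - 81224)) = (-3067 + 414348)/(472595 - 80640) = 411281/391955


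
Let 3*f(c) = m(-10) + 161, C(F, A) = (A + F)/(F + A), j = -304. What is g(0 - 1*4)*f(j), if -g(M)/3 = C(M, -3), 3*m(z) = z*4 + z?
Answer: -433/3 ≈ -144.33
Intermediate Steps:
C(F, A) = 1 (C(F, A) = (A + F)/(A + F) = 1)
m(z) = 5*z/3 (m(z) = (z*4 + z)/3 = (4*z + z)/3 = (5*z)/3 = 5*z/3)
f(c) = 433/9 (f(c) = ((5/3)*(-10) + 161)/3 = (-50/3 + 161)/3 = (⅓)*(433/3) = 433/9)
g(M) = -3 (g(M) = -3*1 = -3)
g(0 - 1*4)*f(j) = -3*433/9 = -433/3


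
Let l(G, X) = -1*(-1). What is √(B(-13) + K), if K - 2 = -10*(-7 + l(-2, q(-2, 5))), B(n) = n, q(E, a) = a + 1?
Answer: 7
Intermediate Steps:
q(E, a) = 1 + a
l(G, X) = 1
K = 62 (K = 2 - 10*(-7 + 1) = 2 - 10*(-6) = 2 + 60 = 62)
√(B(-13) + K) = √(-13 + 62) = √49 = 7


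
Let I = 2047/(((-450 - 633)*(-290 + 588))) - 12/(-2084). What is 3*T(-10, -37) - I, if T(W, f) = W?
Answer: -5044234135/168144414 ≈ -29.999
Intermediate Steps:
I = -98285/168144414 (I = 2047/((-1083*298)) - 12*(-1/2084) = 2047/(-322734) + 3/521 = 2047*(-1/322734) + 3/521 = -2047/322734 + 3/521 = -98285/168144414 ≈ -0.00058453)
3*T(-10, -37) - I = 3*(-10) - 1*(-98285/168144414) = -30 + 98285/168144414 = -5044234135/168144414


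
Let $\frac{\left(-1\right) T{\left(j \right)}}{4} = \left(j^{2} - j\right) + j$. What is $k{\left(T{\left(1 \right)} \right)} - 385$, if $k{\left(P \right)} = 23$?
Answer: $-362$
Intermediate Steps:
$T{\left(j \right)} = - 4 j^{2}$ ($T{\left(j \right)} = - 4 \left(\left(j^{2} - j\right) + j\right) = - 4 j^{2}$)
$k{\left(T{\left(1 \right)} \right)} - 385 = 23 - 385 = -362$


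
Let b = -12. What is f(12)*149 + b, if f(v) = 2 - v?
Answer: -1502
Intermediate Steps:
f(12)*149 + b = (2 - 1*12)*149 - 12 = (2 - 12)*149 - 12 = -10*149 - 12 = -1490 - 12 = -1502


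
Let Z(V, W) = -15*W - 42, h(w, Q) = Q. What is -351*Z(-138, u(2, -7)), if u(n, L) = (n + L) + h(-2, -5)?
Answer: -37908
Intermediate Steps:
u(n, L) = -5 + L + n (u(n, L) = (n + L) - 5 = (L + n) - 5 = -5 + L + n)
Z(V, W) = -42 - 15*W
-351*Z(-138, u(2, -7)) = -351*(-42 - 15*(-5 - 7 + 2)) = -351*(-42 - 15*(-10)) = -351*(-42 + 150) = -351*108 = -37908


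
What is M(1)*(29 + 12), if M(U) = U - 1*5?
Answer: -164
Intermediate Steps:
M(U) = -5 + U (M(U) = U - 5 = -5 + U)
M(1)*(29 + 12) = (-5 + 1)*(29 + 12) = -4*41 = -164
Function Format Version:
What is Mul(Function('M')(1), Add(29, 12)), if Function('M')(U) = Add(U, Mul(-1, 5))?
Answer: -164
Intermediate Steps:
Function('M')(U) = Add(-5, U) (Function('M')(U) = Add(U, -5) = Add(-5, U))
Mul(Function('M')(1), Add(29, 12)) = Mul(Add(-5, 1), Add(29, 12)) = Mul(-4, 41) = -164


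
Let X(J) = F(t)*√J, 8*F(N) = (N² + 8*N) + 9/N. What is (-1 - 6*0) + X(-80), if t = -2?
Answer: -1 - 33*I*√5/4 ≈ -1.0 - 18.448*I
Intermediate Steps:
F(N) = N + N²/8 + 9/(8*N) (F(N) = ((N² + 8*N) + 9/N)/8 = (N² + 8*N + 9/N)/8 = N + N²/8 + 9/(8*N))
X(J) = -33*√J/16 (X(J) = ((⅛)*(9 + (-2)²*(8 - 2))/(-2))*√J = ((⅛)*(-½)*(9 + 4*6))*√J = ((⅛)*(-½)*(9 + 24))*√J = ((⅛)*(-½)*33)*√J = -33*√J/16)
(-1 - 6*0) + X(-80) = (-1 - 6*0) - 33*I*√5/4 = (-1 + 0) - 33*I*√5/4 = -1 - 33*I*√5/4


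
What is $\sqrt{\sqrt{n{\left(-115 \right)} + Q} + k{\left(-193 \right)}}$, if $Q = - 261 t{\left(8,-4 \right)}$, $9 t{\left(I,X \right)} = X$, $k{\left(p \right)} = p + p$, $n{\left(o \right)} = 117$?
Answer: $\sqrt{-386 + \sqrt{233}} \approx 19.254 i$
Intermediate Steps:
$k{\left(p \right)} = 2 p$
$t{\left(I,X \right)} = \frac{X}{9}$
$Q = 116$ ($Q = - 261 \cdot \frac{1}{9} \left(-4\right) = \left(-261\right) \left(- \frac{4}{9}\right) = 116$)
$\sqrt{\sqrt{n{\left(-115 \right)} + Q} + k{\left(-193 \right)}} = \sqrt{\sqrt{117 + 116} + 2 \left(-193\right)} = \sqrt{\sqrt{233} - 386} = \sqrt{-386 + \sqrt{233}}$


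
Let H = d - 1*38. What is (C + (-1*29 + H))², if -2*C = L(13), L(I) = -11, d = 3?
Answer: 13689/4 ≈ 3422.3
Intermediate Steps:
H = -35 (H = 3 - 1*38 = 3 - 38 = -35)
C = 11/2 (C = -½*(-11) = 11/2 ≈ 5.5000)
(C + (-1*29 + H))² = (11/2 + (-1*29 - 35))² = (11/2 + (-29 - 35))² = (11/2 - 64)² = (-117/2)² = 13689/4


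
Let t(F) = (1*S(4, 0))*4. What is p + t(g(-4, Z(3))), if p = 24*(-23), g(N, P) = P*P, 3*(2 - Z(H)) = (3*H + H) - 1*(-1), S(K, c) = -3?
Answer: -564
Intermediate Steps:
Z(H) = 5/3 - 4*H/3 (Z(H) = 2 - ((3*H + H) - 1*(-1))/3 = 2 - (4*H + 1)/3 = 2 - (1 + 4*H)/3 = 2 + (-⅓ - 4*H/3) = 5/3 - 4*H/3)
g(N, P) = P²
t(F) = -12 (t(F) = (1*(-3))*4 = -3*4 = -12)
p = -552
p + t(g(-4, Z(3))) = -552 - 12 = -564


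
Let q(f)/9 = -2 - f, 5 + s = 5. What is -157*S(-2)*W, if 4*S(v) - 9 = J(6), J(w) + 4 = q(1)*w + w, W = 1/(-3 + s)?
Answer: -23707/12 ≈ -1975.6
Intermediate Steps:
s = 0 (s = -5 + 5 = 0)
W = -1/3 (W = 1/(-3 + 0) = 1/(-3) = -1/3 ≈ -0.33333)
q(f) = -18 - 9*f (q(f) = 9*(-2 - f) = -18 - 9*f)
J(w) = -4 - 26*w (J(w) = -4 + ((-18 - 9*1)*w + w) = -4 + ((-18 - 9)*w + w) = -4 + (-27*w + w) = -4 - 26*w)
S(v) = -151/4 (S(v) = 9/4 + (-4 - 26*6)/4 = 9/4 + (-4 - 156)/4 = 9/4 + (1/4)*(-160) = 9/4 - 40 = -151/4)
-157*S(-2)*W = -(-23707)*(-1)/(4*3) = -157*151/12 = -23707/12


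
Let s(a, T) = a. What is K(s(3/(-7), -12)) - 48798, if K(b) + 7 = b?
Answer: -341638/7 ≈ -48805.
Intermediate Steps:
K(b) = -7 + b
K(s(3/(-7), -12)) - 48798 = (-7 + 3/(-7)) - 48798 = (-7 + 3*(-⅐)) - 48798 = (-7 - 3/7) - 48798 = -52/7 - 48798 = -341638/7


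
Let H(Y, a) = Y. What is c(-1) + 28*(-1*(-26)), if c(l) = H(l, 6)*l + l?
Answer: 728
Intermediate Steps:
c(l) = l + l**2 (c(l) = l*l + l = l**2 + l = l + l**2)
c(-1) + 28*(-1*(-26)) = -(1 - 1) + 28*(-1*(-26)) = -1*0 + 28*26 = 0 + 728 = 728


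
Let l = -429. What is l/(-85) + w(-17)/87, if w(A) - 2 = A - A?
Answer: 37493/7395 ≈ 5.0700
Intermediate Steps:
w(A) = 2 (w(A) = 2 + (A - A) = 2 + 0 = 2)
l/(-85) + w(-17)/87 = -429/(-85) + 2/87 = -429*(-1/85) + 2*(1/87) = 429/85 + 2/87 = 37493/7395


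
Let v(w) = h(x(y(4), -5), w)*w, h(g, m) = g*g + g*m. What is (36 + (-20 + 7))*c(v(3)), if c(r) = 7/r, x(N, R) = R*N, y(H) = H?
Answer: 161/1020 ≈ 0.15784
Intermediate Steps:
x(N, R) = N*R
h(g, m) = g**2 + g*m
v(w) = w*(400 - 20*w) (v(w) = ((4*(-5))*(4*(-5) + w))*w = (-20*(-20 + w))*w = (400 - 20*w)*w = w*(400 - 20*w))
(36 + (-20 + 7))*c(v(3)) = (36 + (-20 + 7))*(7/((20*3*(20 - 1*3)))) = (36 - 13)*(7/((20*3*(20 - 3)))) = 23*(7/((20*3*17))) = 23*(7/1020) = 161/1020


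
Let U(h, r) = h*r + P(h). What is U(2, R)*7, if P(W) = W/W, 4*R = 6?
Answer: 28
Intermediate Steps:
R = 3/2 (R = (¼)*6 = 3/2 ≈ 1.5000)
P(W) = 1
U(h, r) = 1 + h*r (U(h, r) = h*r + 1 = 1 + h*r)
U(2, R)*7 = (1 + 2*(3/2))*7 = (1 + 3)*7 = 4*7 = 28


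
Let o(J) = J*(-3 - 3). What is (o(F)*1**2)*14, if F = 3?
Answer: -252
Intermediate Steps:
o(J) = -6*J (o(J) = J*(-6) = -6*J)
(o(F)*1**2)*14 = (-6*3*1**2)*14 = -18*1*14 = -18*14 = -252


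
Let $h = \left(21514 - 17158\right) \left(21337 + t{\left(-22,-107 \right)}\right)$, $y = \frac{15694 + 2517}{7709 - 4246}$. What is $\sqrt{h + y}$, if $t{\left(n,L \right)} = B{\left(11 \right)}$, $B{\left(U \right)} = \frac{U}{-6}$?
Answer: $\frac{\sqrt{1114522700555527}}{3463} \approx 9640.3$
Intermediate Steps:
$y = \frac{18211}{3463} \approx 5.2587$
$B{\left(U \right)} = - \frac{U}{6}$ ($B{\left(U \right)} = U \left(- \frac{1}{6}\right) = - \frac{U}{6}$)
$t{\left(n,L \right)} = - \frac{11}{6}$ ($t{\left(n,L \right)} = \left(- \frac{1}{6}\right) 11 = - \frac{11}{6}$)
$h = 92935986$ ($h = \left(21514 - 17158\right) \left(21337 - \frac{11}{6}\right) = 4356 \cdot \frac{128011}{6} = 92935986$)
$\sqrt{h + y} = \sqrt{92935986 + \frac{18211}{3463}} = \sqrt{\frac{321837337729}{3463}} = \frac{\sqrt{1114522700555527}}{3463}$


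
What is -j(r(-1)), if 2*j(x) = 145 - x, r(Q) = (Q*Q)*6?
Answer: -139/2 ≈ -69.500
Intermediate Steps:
r(Q) = 6*Q² (r(Q) = Q²*6 = 6*Q²)
j(x) = 145/2 - x/2 (j(x) = (145 - x)/2 = 145/2 - x/2)
-j(r(-1)) = -(145/2 - 3*(-1)²) = -(145/2 - 3) = -1*139/2 = -139/2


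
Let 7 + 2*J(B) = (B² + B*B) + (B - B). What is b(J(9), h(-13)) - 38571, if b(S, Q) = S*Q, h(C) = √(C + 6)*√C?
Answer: -38571 - 155*√91/2 ≈ -39310.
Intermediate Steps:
J(B) = -7/2 + B² (J(B) = -7/2 + ((B² + B*B) + (B - B))/2 = -7/2 + ((B² + B²) + 0)/2 = -7/2 + (2*B² + 0)/2 = -7/2 + (2*B²)/2 = -7/2 + B²)
h(C) = √C*√(6 + C) (h(C) = √(6 + C)*√C = √C*√(6 + C))
b(S, Q) = Q*S
b(J(9), h(-13)) - 38571 = (√(-13)*√(6 - 13))*(-7/2 + 9²) - 38571 = ((I*√13)*√(-7))*(-7/2 + 81) - 38571 = ((I*√13)*(I*√7))*(155/2) - 38571 = -√91*(155/2) - 38571 = -155*√91/2 - 38571 = -38571 - 155*√91/2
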